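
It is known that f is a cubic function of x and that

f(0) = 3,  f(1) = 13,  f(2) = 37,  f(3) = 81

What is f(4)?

151

Write f(x) = ax³ + bx² + cx + d; the 4 given values yield a linear system in the 4 coefficients.
Solving, f(x) = x³ + 4x² + 5x + 3.
Then f(4) = 151.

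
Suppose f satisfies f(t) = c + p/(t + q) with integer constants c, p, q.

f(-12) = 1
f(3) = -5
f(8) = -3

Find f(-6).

4

(f(t) − c)(t + q) = p for each data point; the three points give a linear system in c and q, then p follows.
Solving: c = -1, q = 2, p = -20, so f(t) = -1 − 20/(t + 2).
Then f(-6) = -1 − 20/(-4) = 4.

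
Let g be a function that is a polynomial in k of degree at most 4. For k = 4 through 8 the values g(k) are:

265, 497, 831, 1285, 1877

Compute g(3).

First differences: 232, 334, 454, 592. Second differences: 102, 120, 138. Third differences: 18, 18.
Level-3 differences are constant, so g has degree 3.
Fitting a degree-3 polynomial gives g(k) = 3k³ + 6k² - 5k - 3.
Then g(3) = 117.

117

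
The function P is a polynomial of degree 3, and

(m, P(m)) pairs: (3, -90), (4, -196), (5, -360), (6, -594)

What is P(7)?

-910

Write P(m) = am³ + bm² + cm + d; the 4 given values yield a linear system in the 4 coefficients.
Solving, P(m) = -2m³ - 5m² + 3m.
Then P(7) = -910.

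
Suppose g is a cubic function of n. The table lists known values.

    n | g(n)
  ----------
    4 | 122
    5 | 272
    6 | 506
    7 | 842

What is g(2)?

Write g(n) = an³ + bn² + cn + d; the 4 given values yield a linear system in the 4 coefficients.
Solving, g(n) = 3n³ - 3n² - 6n + 2.
Then g(2) = 2.

2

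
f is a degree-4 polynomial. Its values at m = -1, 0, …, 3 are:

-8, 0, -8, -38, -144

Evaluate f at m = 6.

Write f(m) = am^4 + bm³ + cm² + dm + e; the 5 given values yield a linear system in the 5 coefficients.
Solving, f(m) = -2m^4 + 3m³ - 6m² - 3m.
Then f(6) = -2178.

-2178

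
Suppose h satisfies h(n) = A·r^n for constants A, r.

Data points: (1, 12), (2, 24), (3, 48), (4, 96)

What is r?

Consecutive ratio: 24/12 = 2, and 48/24 = 2, so r = 2.
Then A·2^1 = 12 gives A = 6, and h(n) = 6·2^n.

2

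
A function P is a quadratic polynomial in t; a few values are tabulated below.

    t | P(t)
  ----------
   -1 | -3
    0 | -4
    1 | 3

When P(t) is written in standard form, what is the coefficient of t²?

Write P(t) = at² + bt + c; the 3 given values yield a linear system in the 3 coefficients.
Solving, P(t) = 4t² + 3t - 4.
The coefficient of t² is 4.

4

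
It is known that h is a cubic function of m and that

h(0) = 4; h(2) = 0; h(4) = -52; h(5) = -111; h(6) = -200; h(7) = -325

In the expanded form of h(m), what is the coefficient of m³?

Write h(m) = am³ + bm² + cm + d; the 6 given values yield a linear system in the 4 coefficients.
Solving, h(m) = -m³ + 2m + 4.
The coefficient of m³ is -1.

-1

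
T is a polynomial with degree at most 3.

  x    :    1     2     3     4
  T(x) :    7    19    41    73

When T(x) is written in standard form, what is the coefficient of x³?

0

First differences: 12, 22, 32. Second differences: 10, 10.
Level-2 differences are constant, so T has degree 2.
Fitting a degree-2 polynomial gives T(x) = 5x² - 3x + 5.
The coefficient of x³ is 0.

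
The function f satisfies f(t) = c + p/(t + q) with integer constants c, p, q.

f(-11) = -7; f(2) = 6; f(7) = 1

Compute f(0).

(f(t) − c)(t + q) = p for each data point; the three points give a linear system in c and q, then p follows.
Solving: c = -3, q = 2, p = 36, so f(t) = -3 + 36/(t + 2).
Then f(0) = -3 + 36/2 = 15.

15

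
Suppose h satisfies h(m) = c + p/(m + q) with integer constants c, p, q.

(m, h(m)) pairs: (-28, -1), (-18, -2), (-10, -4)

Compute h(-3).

(h(m) − c)(m + q) = p for each data point; the three points give a linear system in c and q, then p follows.
Solving: c = 1, q = -2, p = 60, so h(m) = 1 + 60/(m − 2).
Then h(-3) = 1 + 60/(-5) = -11.

-11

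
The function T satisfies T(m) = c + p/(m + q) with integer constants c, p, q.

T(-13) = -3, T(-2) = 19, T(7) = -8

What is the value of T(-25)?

-4

(T(m) − c)(m + q) = p for each data point; the three points give a linear system in c and q, then p follows.
Solving: c = -5, q = 1, p = -24, so T(m) = -5 − 24/(m + 1).
Then T(-25) = -5 − 24/(-24) = -4.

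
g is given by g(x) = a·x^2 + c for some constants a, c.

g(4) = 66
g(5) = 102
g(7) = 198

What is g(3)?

38

From g(4) = 66 and g(5) = 102: 16a + c = 66 and 25a + c = 102.
Subtracting: 9a = 36, so a = 4; then c = 66 − 4·16 = 2.
So g(x) = 4x² + 2, and g(3) = 38.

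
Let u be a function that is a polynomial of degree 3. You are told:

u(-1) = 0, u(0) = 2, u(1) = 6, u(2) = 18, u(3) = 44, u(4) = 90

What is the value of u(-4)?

First differences: 2, 4, 12, 26, 46. Second differences: 2, 8, 14, 20. Third differences: 6, 6, 6.
Level-3 differences are constant, so u has degree 3.
Fitting a degree-3 polynomial gives u(k) = k³ + k² + 2k + 2.
Then u(-4) = -54.

-54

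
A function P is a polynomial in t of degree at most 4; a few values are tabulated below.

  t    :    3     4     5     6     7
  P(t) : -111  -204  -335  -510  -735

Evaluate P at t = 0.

Write P(t) = at^4 + bt³ + ct² + dt + e; the 5 given values yield a linear system in the 5 coefficients.
Solving, the leading coefficient vanishes, and P(t) = -t³ - 7t² - 7t.
Then P(0) = 0.

0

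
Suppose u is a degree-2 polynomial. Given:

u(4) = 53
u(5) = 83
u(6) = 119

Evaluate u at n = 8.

Write u(n) = an² + bn + c; the 3 given values yield a linear system in the 3 coefficients.
Solving, u(n) = 3n² + 3n - 7.
Then u(8) = 209.

209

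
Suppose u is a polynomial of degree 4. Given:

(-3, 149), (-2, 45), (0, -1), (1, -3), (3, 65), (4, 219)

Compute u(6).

Write u(x) = ax^4 + bx³ + cx² + dx + e; the 6 given values yield a linear system in the 5 coefficients.
Solving, u(x) = x^4 - x³ + 3x² - 5x - 1.
Then u(6) = 1157.

1157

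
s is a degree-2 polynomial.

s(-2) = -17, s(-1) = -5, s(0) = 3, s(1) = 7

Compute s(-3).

Write s(m) = am² + bm + c; the 4 given values yield a linear system in the 3 coefficients.
Solving, s(m) = -2m² + 6m + 3.
Then s(-3) = -33.

-33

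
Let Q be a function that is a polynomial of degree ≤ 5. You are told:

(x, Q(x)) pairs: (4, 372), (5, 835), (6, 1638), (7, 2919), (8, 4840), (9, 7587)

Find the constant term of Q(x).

Write Q(x) = ax^5 + bx^4 + cx³ + dx² + ex + p; the 6 given values yield a linear system in the 6 coefficients.
Solving, the leading coefficient vanishes, and Q(x) = x^4 + x³ + 4x² - 3x.
The constant term is Q(0) = 0.

0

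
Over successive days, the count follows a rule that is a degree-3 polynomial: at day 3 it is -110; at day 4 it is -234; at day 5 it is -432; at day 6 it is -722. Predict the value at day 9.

-2324

Write the value at t as T(t).
Write T(t) = at³ + bt² + ct + d; the 4 given values yield a linear system in the 4 coefficients.
Solving, T(t) = -3t³ - t² - 6t - 2.
Then T(9) = -2324.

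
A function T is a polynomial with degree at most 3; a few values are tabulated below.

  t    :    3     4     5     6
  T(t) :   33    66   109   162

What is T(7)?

225

First differences: 33, 43, 53. Second differences: 10, 10.
Level-2 differences are constant, so T has degree 2.
Fitting a degree-2 polynomial gives T(t) = 5t² - 2t - 6.
Then T(7) = 225.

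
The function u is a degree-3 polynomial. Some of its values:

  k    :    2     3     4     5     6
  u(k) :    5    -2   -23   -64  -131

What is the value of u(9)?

First differences: -7, -21, -41, -67. Second differences: -14, -20, -26. Third differences: -6, -6.
Level-3 differences are constant, so u has degree 3.
Fitting a degree-3 polynomial gives u(k) = -k³ + 2k² + 2k + 1.
Then u(9) = -548.

-548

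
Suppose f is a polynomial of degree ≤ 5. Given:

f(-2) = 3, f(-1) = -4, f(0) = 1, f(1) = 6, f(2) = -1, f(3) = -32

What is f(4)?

-99

First differences: -7, 5, 5, -7, -31. Second differences: 12, 0, -12, -24. Third differences: -12, -12, -12.
Level-3 differences are constant, so f has degree 3.
Fitting a degree-3 polynomial gives f(k) = -2k³ + 7k + 1.
Then f(4) = -99.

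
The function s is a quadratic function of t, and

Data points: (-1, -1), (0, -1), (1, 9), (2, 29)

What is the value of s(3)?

First differences: 0, 10, 20. Second differences: 10, 10.
Level-2 differences are constant, so s has degree 2.
Extending the table by one column gives the next first difference 30, so s(3) = 29 + 30 = 59.

59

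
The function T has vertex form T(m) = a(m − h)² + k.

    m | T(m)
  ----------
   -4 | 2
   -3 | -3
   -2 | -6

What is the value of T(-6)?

18

First differences -5, -3; second difference 2 = 2a, so a = 1.
Expanding, the m-coefficient is −2ah = -2h; matching it to the data gives h = -1, and then k = -7.
So T(m) = 1(m + 1)² − 7.
T(-6) = 1·(-5)² − 7 = 18.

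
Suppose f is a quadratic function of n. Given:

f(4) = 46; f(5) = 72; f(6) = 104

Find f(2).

Write f(n) = an² + bn + c; the 3 given values yield a linear system in the 3 coefficients.
Solving, f(n) = 3n² - n + 2.
Then f(2) = 12.

12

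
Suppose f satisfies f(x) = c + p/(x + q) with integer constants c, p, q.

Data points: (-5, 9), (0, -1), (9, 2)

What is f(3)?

(f(x) − c)(x + q) = p for each data point; the three points give a linear system in c and q, then p follows.
Solving: c = 3, q = 3, p = -12, so f(x) = 3 − 12/(x + 3).
Then f(3) = 3 − 12/6 = 1.

1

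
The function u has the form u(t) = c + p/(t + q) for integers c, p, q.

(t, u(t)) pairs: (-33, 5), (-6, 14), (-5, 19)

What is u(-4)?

34

(u(t) − c)(t + q) = p for each data point; the three points give a linear system in c and q, then p follows.
Solving: c = 4, q = 3, p = -30, so u(t) = 4 − 30/(t + 3).
Then u(-4) = 4 − 30/(-1) = 34.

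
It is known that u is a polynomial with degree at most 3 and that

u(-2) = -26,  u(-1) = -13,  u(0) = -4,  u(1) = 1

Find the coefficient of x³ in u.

Write u(x) = ax³ + bx² + cx + d; the 4 given values yield a linear system in the 4 coefficients.
Solving, the leading coefficient vanishes, and u(x) = -2x² + 7x - 4.
The coefficient of x³ is 0.

0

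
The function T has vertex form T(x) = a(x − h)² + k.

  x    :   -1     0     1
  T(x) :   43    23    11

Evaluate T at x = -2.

71

First differences -20, -12; second difference 8 = 2a, so a = 4.
Expanding, the x-coefficient is −2ah = -8h; matching it to the data gives h = 2, and then k = 7.
So T(x) = 4(x − 2)² + 7.
T(-2) = 4·(-4)² + 7 = 71.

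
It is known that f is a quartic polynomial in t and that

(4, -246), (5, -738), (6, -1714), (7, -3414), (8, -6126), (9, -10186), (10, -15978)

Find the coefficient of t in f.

2

First differences: -492, -976, -1700, -2712, -4060, -5792. Second differences: -484, -724, -1012, -1348, -1732. Third differences: -240, -288, -336, -384. Fourth differences: -48, -48, -48.
Level-4 differences are constant, so f has degree 4.
Fitting a degree-4 polynomial gives f(t) = -2t^4 + 4t³ + 2t + 2.
The coefficient of t is 2.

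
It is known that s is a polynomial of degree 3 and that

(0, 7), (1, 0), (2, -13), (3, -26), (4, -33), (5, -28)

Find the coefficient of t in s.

Write s(t) = at³ + bt² + ct + d; the 6 given values yield a linear system in the 4 coefficients.
Solving, s(t) = t³ - 6t² - 2t + 7.
The coefficient of t is -2.

-2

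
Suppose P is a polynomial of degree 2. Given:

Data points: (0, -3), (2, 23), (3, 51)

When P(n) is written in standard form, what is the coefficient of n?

3

Write P(n) = an² + bn + c; the 3 given values yield a linear system in the 3 coefficients.
Solving, P(n) = 5n² + 3n - 3.
The coefficient of n is 3.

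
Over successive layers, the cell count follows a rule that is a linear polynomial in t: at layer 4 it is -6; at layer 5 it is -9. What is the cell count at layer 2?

Write the value at t as P(t).
Write P(t) = at + b; the 2 given values yield a linear system in the 2 coefficients.
Solving, P(t) = -3t + 6.
Then P(2) = 0.

0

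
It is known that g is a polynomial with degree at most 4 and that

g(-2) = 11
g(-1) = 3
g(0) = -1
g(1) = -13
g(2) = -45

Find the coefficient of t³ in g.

-2

Write g(t) = at^4 + bt³ + ct² + dt + e; the 5 given values yield a linear system in the 5 coefficients.
Solving, the leading coefficient vanishes, and g(t) = -2t³ - 4t² - 6t - 1.
The coefficient of t³ is -2.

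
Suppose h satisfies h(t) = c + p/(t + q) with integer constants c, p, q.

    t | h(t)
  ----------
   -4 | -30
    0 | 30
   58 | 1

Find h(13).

(h(t) − c)(t + q) = p for each data point; the three points give a linear system in c and q, then p follows.
Solving: c = 0, q = 2, p = 60, so h(t) = 60/(t + 2).
Then h(13) = 0 + 60/15 = 4.

4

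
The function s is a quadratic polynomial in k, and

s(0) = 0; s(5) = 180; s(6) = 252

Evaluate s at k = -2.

Write s(k) = ak² + bk + c; the 3 given values yield a linear system in the 3 coefficients.
Solving, s(k) = 6k² + 6k.
Then s(-2) = 12.

12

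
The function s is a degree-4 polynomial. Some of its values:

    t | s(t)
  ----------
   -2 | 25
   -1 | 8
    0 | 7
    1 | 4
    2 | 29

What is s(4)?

Write s(t) = at^4 + bt³ + ct² + dt + e; the 5 given values yield a linear system in the 5 coefficients.
Solving, s(t) = 2t^4 + t³ - 3t² - 3t + 7.
Then s(4) = 523.

523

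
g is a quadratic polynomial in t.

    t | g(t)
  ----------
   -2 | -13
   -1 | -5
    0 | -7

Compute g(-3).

-31

Write g(t) = at² + bt + c; the 3 given values yield a linear system in the 3 coefficients.
Solving, g(t) = -5t² - 7t - 7.
Then g(-3) = -31.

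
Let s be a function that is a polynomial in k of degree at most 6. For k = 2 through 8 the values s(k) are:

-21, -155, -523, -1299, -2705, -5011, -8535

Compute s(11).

Write s(k) = ak^6 + bk^5 + ck^4 + dk³ + ek² + pk + q; the 7 given values yield a linear system in the 7 coefficients.
Solving, the top 2 coefficients vanish, and s(k) = -2k^4 - k³ + 2k² + 5k + 1.
Then s(11) = -30315.

-30315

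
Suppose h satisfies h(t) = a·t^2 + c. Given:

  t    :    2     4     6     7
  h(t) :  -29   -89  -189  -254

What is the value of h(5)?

From h(2) = -29 and h(4) = -89: 4a + c = -29 and 16a + c = -89.
Subtracting: 12a = -60, so a = -5; then c = -29 − (-5)·4 = -9.
So h(t) = -5t² − 9, and h(5) = -134.

-134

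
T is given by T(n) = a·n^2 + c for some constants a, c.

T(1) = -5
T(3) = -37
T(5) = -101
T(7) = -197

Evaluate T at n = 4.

From T(1) = -5 and T(3) = -37: 1a + c = -5 and 9a + c = -37.
Subtracting: 8a = -32, so a = -4; then c = -5 − (-4)·1 = -1.
So T(n) = -4n² − 1, and T(4) = -65.

-65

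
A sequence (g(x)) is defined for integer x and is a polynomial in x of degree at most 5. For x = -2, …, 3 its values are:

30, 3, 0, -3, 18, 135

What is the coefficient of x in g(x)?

-3

First differences: -27, -3, -3, 21, 117. Second differences: 24, 0, 24, 96. Third differences: -24, 24, 72. Fourth differences: 48, 48.
Level-4 differences are constant, so g has degree 4.
Fitting a degree-4 polynomial gives g(x) = 2x^4 - 2x² - 3x.
The coefficient of x is -3.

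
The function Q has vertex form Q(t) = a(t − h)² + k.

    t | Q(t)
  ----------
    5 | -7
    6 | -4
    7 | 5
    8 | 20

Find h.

First differences 3, 9, 15; second difference 6 = 2a, so a = 3.
Expanding, the t-coefficient is −2ah = -6h; matching it to the data gives h = 5, and then k = -7.
So Q(t) = 3(t − 5)² − 7.
Hence h = 5.

5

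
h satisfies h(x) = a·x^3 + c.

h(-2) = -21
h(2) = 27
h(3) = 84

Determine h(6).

651

From h(-2) = -21 and h(2) = 27: -8a + c = -21 and 8a + c = 27.
Subtracting: 16a = 48, so a = 3; then c = -21 − 3·(-8) = 3.
So h(x) = 3x³ + 3, and h(6) = 651.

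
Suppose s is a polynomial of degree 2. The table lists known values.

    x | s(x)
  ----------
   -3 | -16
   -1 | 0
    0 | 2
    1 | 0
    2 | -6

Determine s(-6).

-70

Write s(x) = ax² + bx + c; the 5 given values yield a linear system in the 3 coefficients.
Solving, s(x) = -2x² + 2.
Then s(-6) = -70.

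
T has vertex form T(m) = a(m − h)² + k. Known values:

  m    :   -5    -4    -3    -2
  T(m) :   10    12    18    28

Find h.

First differences 2, 6, 10; second difference 4 = 2a, so a = 2.
Expanding, the m-coefficient is −2ah = -4h; matching it to the data gives h = -5, and then k = 10.
So T(m) = 2(m + 5)² + 10.
Hence h = -5.

-5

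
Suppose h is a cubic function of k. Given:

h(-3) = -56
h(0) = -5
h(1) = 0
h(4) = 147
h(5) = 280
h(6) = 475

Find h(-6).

Write h(k) = ak³ + bk² + ck + d; the 6 given values yield a linear system in the 4 coefficients.
Solving, h(k) = 2k³ + k² + 2k - 5.
Then h(-6) = -413.

-413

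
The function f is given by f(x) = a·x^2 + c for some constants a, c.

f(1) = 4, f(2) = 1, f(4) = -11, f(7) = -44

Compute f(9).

From f(1) = 4 and f(2) = 1: 1a + c = 4 and 4a + c = 1.
Subtracting: 3a = -3, so a = -1; then c = 4 − (-1)·1 = 5.
So f(x) = -1x² + 5, and f(9) = -76.

-76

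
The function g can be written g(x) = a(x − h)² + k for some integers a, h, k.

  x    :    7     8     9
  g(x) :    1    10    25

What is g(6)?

-2

First differences 9, 15; second difference 6 = 2a, so a = 3.
Expanding, the x-coefficient is −2ah = -6h; matching it to the data gives h = 6, and then k = -2.
So g(x) = 3(x − 6)² − 2.
g(6) = 3·0² − 2 = -2.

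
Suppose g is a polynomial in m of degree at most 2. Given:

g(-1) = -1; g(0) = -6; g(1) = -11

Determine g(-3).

Write g(m) = am² + bm + c; the 3 given values yield a linear system in the 3 coefficients.
Solving, the leading coefficient vanishes, and g(m) = -5m - 6.
Then g(-3) = 9.

9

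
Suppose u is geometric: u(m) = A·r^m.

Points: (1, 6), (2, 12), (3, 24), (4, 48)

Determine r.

Consecutive ratio: 12/6 = 2, and 24/12 = 2, so r = 2.
Then A·2^1 = 6 gives A = 3, and u(m) = 3·2^m.

2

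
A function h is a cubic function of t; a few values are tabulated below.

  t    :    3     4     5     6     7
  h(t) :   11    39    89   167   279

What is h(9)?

629

First differences: 28, 50, 78, 112. Second differences: 22, 28, 34. Third differences: 6, 6.
Level-3 differences are constant, so h has degree 3.
Fitting a degree-3 polynomial gives h(t) = t³ - t² - 2t - 1.
Then h(9) = 629.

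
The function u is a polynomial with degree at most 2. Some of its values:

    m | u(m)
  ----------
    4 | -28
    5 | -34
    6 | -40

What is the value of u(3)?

-22

First differences: -6, -6.
Level-1 differences are constant, so u has degree 1.
Fitting a degree-1 polynomial gives u(m) = -6m - 4.
Then u(3) = -22.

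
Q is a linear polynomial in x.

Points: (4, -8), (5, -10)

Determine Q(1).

Write Q(x) = ax + b; the 2 given values yield a linear system in the 2 coefficients.
Solving, Q(x) = -2x.
Then Q(1) = -2.

-2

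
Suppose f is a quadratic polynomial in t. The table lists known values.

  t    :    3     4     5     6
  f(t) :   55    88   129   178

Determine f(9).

First differences: 33, 41, 49. Second differences: 8, 8.
Level-2 differences are constant, so f has degree 2.
Fitting a degree-2 polynomial gives f(t) = 4t² + 5t + 4.
Then f(9) = 373.

373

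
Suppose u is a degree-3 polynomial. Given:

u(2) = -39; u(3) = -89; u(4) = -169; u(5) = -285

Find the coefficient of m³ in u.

Write u(m) = am³ + bm² + cm + d; the 4 given values yield a linear system in the 4 coefficients.
Solving, u(m) = -m³ - 6m² - m - 5.
The coefficient of m³ is -1.

-1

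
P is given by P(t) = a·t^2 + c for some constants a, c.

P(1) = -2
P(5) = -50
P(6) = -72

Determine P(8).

-128

From P(1) = -2 and P(5) = -50: 1a + c = -2 and 25a + c = -50.
Subtracting: 24a = -48, so a = -2; then c = -2 − (-2)·1 = 0.
So P(t) = -2t² + 0, and P(8) = -128.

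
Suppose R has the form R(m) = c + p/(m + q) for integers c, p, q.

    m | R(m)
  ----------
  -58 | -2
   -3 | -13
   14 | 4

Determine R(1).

-61

(R(m) − c)(m + q) = p for each data point; the three points give a linear system in c and q, then p follows.
Solving: c = -1, q = -2, p = 60, so R(m) = -1 + 60/(m − 2).
Then R(1) = -1 + 60/(-1) = -61.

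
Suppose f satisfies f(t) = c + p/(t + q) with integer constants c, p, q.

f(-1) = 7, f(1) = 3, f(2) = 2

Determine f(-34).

(f(t) − c)(t + q) = p for each data point; the three points give a linear system in c and q, then p follows.
Solving: c = -3, q = 4, p = 30, so f(t) = -3 + 30/(t + 4).
Then f(-34) = -3 + 30/(-30) = -4.

-4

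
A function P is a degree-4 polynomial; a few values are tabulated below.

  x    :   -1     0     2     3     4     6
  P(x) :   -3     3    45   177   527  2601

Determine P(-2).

17

Write P(x) = ax^4 + bx³ + cx² + dx + e; the 6 given values yield a linear system in the 5 coefficients.
Solving, P(x) = 2x^4 - x² + 7x + 3.
Then P(-2) = 17.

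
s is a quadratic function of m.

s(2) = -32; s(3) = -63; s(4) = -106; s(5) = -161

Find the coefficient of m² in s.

First differences: -31, -43, -55. Second differences: -12, -12.
Level-2 differences are constant, so s has degree 2.
Fitting a degree-2 polynomial gives s(m) = -6m² - m - 6.
The coefficient of m² is -6.

-6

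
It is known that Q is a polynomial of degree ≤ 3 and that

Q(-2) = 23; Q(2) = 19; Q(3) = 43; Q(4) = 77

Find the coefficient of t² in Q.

5

Write Q(t) = at³ + bt² + ct + d; the 4 given values yield a linear system in the 4 coefficients.
Solving, the leading coefficient vanishes, and Q(t) = 5t² - t + 1.
The coefficient of t² is 5.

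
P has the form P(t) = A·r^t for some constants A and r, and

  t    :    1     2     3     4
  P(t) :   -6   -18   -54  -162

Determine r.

3

Consecutive ratio: -18/(-6) = 3, and -54/(-18) = 3, so r = 3.
Then A·3^1 = -6 gives A = -2, and P(t) = -2·3^t.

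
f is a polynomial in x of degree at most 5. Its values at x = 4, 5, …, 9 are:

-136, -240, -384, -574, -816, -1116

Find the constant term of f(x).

0

First differences: -104, -144, -190, -242, -300. Second differences: -40, -46, -52, -58. Third differences: -6, -6, -6.
Level-3 differences are constant, so f has degree 3.
Fitting a degree-3 polynomial gives f(x) = -x³ - 5x² + 2x.
The constant term is f(0) = 0.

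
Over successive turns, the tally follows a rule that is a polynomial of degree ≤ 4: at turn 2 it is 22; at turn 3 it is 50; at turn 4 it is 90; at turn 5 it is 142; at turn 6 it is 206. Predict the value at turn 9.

470

Write the value at k as u(k).
First differences: 28, 40, 52, 64. Second differences: 12, 12, 12.
Level-2 differences are constant, so u has degree 2.
Fitting a degree-2 polynomial gives u(k) = 6k² - 2k + 2.
Then u(9) = 470.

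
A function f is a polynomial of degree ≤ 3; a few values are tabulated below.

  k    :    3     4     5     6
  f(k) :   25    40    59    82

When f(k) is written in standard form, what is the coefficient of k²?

Write f(k) = ak³ + bk² + ck + d; the 4 given values yield a linear system in the 4 coefficients.
Solving, the leading coefficient vanishes, and f(k) = 2k² + k + 4.
The coefficient of k² is 2.

2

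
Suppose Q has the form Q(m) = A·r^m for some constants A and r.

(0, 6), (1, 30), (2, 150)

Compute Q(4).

Consecutive ratio: 30/6 = 5, and 150/30 = 5, so r = 5.
Then A·5^0 = 6 gives A = 6, and Q(m) = 6·5^m.
Q(4) = 6·5^4 = 3750.

3750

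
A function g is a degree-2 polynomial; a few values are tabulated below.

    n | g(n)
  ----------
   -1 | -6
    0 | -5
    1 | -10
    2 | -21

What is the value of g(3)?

-38

First differences: 1, -5, -11. Second differences: -6, -6.
Level-2 differences are constant, so g has degree 2.
Fitting a degree-2 polynomial gives g(n) = -3n² - 2n - 5.
Then g(3) = -38.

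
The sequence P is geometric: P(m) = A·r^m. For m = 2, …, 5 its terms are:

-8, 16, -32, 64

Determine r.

-2

Consecutive ratio: 16/(-8) = -2, and -32/16 = -2, so r = -2.
Then A·(-2)^2 = -8 gives A = -2, and P(m) = -2·(-2)^m.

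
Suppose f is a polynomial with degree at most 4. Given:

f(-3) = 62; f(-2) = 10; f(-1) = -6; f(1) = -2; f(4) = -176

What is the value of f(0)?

-4

Write f(x) = ax^4 + bx³ + cx² + dx + e; the 5 given values yield a linear system in the 5 coefficients.
Solving, the leading coefficient vanishes, and f(x) = -3x³ + 5x - 4.
Then f(0) = -4.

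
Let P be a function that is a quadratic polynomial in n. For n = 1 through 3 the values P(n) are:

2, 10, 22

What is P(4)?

Write P(n) = an² + bn + c; the 3 given values yield a linear system in the 3 coefficients.
Solving, P(n) = 2n² + 2n - 2.
Then P(4) = 38.

38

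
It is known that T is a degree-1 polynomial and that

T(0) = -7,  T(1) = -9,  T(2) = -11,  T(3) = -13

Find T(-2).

Write T(x) = ax + b; the 4 given values yield a linear system in the 2 coefficients.
Solving, T(x) = -2x - 7.
Then T(-2) = -3.

-3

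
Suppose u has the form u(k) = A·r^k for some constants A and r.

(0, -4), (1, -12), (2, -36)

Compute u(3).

Consecutive ratio: -12/(-4) = 3, and -36/(-12) = 3, so r = 3.
Then A·3^0 = -4 gives A = -4, and u(k) = -4·3^k.
u(3) = -4·3^3 = -108.

-108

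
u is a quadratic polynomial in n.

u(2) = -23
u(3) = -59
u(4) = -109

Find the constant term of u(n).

Write u(n) = an² + bn + c; the 3 given values yield a linear system in the 3 coefficients.
Solving, u(n) = -7n² - n + 7.
The constant term is u(0) = 7.

7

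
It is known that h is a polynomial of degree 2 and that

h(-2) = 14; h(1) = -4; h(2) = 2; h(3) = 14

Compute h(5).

56

Write h(m) = am² + bm + c; the 4 given values yield a linear system in the 3 coefficients.
Solving, h(m) = 3m² - 3m - 4.
Then h(5) = 56.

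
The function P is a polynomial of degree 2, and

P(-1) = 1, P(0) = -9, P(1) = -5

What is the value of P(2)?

Write P(t) = at² + bt + c; the 3 given values yield a linear system in the 3 coefficients.
Solving, P(t) = 7t² - 3t - 9.
Then P(2) = 13.

13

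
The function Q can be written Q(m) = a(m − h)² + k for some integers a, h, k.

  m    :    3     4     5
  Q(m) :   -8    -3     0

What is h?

6

First differences 5, 3; second difference -2 = 2a, so a = -1.
Expanding, the m-coefficient is −2ah = 2h; matching it to the data gives h = 6, and then k = 1.
So Q(m) = -1(m − 6)² + 1.
Hence h = 6.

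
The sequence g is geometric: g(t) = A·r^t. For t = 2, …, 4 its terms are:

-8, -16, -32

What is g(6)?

Consecutive ratio: -16/(-8) = 2, and -32/(-16) = 2, so r = 2.
Then A·2^2 = -8 gives A = -2, and g(t) = -2·2^t.
g(6) = -2·2^6 = -128.

-128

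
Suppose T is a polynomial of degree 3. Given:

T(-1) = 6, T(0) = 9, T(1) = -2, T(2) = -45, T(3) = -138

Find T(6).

First differences: 3, -11, -43, -93. Second differences: -14, -32, -50. Third differences: -18, -18.
Level-3 differences are constant, so T has degree 3.
Fitting a degree-3 polynomial gives T(x) = -3x³ - 7x² - x + 9.
Then T(6) = -897.

-897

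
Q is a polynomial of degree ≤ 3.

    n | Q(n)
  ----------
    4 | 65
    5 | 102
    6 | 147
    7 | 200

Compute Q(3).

First differences: 37, 45, 53. Second differences: 8, 8.
Level-2 differences are constant, so Q has degree 2.
Fitting a degree-2 polynomial gives Q(n) = 4n² + n - 3.
Then Q(3) = 36.

36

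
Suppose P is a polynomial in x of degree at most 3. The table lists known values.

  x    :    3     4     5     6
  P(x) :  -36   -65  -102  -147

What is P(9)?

-330

First differences: -29, -37, -45. Second differences: -8, -8.
Level-2 differences are constant, so P has degree 2.
Fitting a degree-2 polynomial gives P(x) = -4x² - x + 3.
Then P(9) = -330.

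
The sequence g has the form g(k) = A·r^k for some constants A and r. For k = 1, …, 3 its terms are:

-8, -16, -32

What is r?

Consecutive ratio: -16/(-8) = 2, and -32/(-16) = 2, so r = 2.
Then A·2^1 = -8 gives A = -4, and g(k) = -4·2^k.

2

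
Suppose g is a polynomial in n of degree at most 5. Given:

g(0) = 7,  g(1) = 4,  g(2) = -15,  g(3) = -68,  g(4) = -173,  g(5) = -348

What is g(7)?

-980

First differences: -3, -19, -53, -105, -175. Second differences: -16, -34, -52, -70. Third differences: -18, -18, -18.
Level-3 differences are constant, so g has degree 3.
Fitting a degree-3 polynomial gives g(n) = -3n³ + n² - n + 7.
Then g(7) = -980.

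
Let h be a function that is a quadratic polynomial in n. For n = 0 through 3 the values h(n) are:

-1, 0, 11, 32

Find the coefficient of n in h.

-4

Write h(n) = an² + bn + c; the 4 given values yield a linear system in the 3 coefficients.
Solving, h(n) = 5n² - 4n - 1.
The coefficient of n is -4.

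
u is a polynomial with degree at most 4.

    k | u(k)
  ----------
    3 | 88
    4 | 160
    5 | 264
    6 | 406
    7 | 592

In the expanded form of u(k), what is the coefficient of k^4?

Write u(k) = ak^4 + bk³ + ck² + dk + e; the 5 given values yield a linear system in the 5 coefficients.
Solving, the leading coefficient vanishes, and u(k) = k³ + 4k² + 7k + 4.
The coefficient of k^4 is 0.

0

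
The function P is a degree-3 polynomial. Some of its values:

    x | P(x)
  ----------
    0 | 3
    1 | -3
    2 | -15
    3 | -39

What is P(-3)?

45

Write P(x) = ax³ + bx² + cx + d; the 4 given values yield a linear system in the 4 coefficients.
Solving, P(x) = -x³ - 5x + 3.
Then P(-3) = 45.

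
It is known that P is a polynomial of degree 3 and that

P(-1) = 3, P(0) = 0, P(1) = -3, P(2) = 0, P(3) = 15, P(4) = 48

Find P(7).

Write P(m) = am³ + bm² + cm + d; the 6 given values yield a linear system in the 4 coefficients.
Solving, P(m) = m³ - 4m.
Then P(7) = 315.

315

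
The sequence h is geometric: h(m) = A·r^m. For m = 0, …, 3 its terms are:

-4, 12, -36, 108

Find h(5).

972

Consecutive ratio: 12/(-4) = -3, and -36/12 = -3, so r = -3.
Then A·(-3)^0 = -4 gives A = -4, and h(m) = -4·(-3)^m.
h(5) = -4·(-3)^5 = 972.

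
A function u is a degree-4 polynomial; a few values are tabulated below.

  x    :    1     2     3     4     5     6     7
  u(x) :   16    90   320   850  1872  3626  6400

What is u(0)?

Write u(x) = ax^4 + bx³ + cx² + dx + e; the 7 given values yield a linear system in the 5 coefficients.
Solving, u(x) = 2x^4 + 4x³ + 4x² + 4x + 2.
Then u(0) = 2.

2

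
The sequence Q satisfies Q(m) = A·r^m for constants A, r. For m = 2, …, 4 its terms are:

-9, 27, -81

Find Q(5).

Consecutive ratio: 27/(-9) = -3, and -81/27 = -3, so r = -3.
Then A·(-3)^2 = -9 gives A = -1, and Q(m) = -1·(-3)^m.
Q(5) = -1·(-3)^5 = 243.

243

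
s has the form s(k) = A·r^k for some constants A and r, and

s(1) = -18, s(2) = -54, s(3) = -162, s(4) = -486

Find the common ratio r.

3

Consecutive ratio: -54/(-18) = 3, and -162/(-54) = 3, so r = 3.
Then A·3^1 = -18 gives A = -6, and s(k) = -6·3^k.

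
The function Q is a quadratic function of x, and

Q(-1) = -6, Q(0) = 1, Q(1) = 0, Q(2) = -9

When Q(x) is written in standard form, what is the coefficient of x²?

-4

First differences: 7, -1, -9. Second differences: -8, -8.
Level-2 differences are constant, so Q has degree 2.
Fitting a degree-2 polynomial gives Q(x) = -4x² + 3x + 1.
The coefficient of x² is -4.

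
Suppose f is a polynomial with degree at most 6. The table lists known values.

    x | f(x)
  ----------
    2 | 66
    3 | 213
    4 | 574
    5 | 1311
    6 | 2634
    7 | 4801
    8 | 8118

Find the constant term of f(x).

First differences: 147, 361, 737, 1323, 2167, 3317. Second differences: 214, 376, 586, 844, 1150. Third differences: 162, 210, 258, 306. Fourth differences: 48, 48, 48.
Level-4 differences are constant, so f has degree 4.
Fitting a degree-4 polynomial gives f(x) = 2x^4 - x³ + 6x² + 6x + 6.
The constant term is f(0) = 6.

6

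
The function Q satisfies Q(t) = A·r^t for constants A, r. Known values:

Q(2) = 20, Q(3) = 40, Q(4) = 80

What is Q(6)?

320

Consecutive ratio: 40/20 = 2, and 80/40 = 2, so r = 2.
Then A·2^2 = 20 gives A = 5, and Q(t) = 5·2^t.
Q(6) = 5·2^6 = 320.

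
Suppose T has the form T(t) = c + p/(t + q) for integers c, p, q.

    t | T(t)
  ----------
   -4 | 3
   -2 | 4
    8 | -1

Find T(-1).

(T(t) − c)(t + q) = p for each data point; the three points give a linear system in c and q, then p follows.
Solving: c = 1, q = -2, p = -12, so T(t) = 1 − 12/(t − 2).
Then T(-1) = 1 − 12/(-3) = 5.

5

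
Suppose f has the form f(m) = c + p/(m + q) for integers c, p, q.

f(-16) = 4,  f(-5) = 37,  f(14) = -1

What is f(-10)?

(f(m) − c)(m + q) = p for each data point; the three points give a linear system in c and q, then p follows.
Solving: c = 1, q = 4, p = -36, so f(m) = 1 − 36/(m + 4).
Then f(-10) = 1 − 36/(-6) = 7.

7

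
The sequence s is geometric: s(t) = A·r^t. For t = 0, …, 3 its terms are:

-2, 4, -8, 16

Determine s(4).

-32

Consecutive ratio: 4/(-2) = -2, and -8/4 = -2, so r = -2.
Then A·(-2)^0 = -2 gives A = -2, and s(t) = -2·(-2)^t.
s(4) = -2·(-2)^4 = -32.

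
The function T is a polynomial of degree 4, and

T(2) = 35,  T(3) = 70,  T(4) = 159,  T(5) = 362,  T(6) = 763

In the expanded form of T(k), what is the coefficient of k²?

8

Write T(k) = ak^4 + bk³ + ck² + dk + e; the 5 given values yield a linear system in the 5 coefficients.
Solving, T(k) = k^4 - 4k³ + 8k² + 6k + 7.
The coefficient of k² is 8.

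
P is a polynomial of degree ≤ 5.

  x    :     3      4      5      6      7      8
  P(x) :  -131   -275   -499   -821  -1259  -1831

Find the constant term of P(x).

First differences: -144, -224, -322, -438, -572. Second differences: -80, -98, -116, -134. Third differences: -18, -18, -18.
Level-3 differences are constant, so P has degree 3.
Fitting a degree-3 polynomial gives P(x) = -3x³ - 4x² - 5x + 1.
The constant term is P(0) = 1.

1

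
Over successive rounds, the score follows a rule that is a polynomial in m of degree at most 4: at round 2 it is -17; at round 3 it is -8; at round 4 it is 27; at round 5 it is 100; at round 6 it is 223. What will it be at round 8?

667

Write the value at m as u(m).
Write u(m) = am^4 + bm³ + cm² + dm + e; the 5 given values yield a linear system in the 5 coefficients.
Solving, the leading coefficient vanishes, and u(m) = 2m³ - 5m² - 4m - 5.
Then u(8) = 667.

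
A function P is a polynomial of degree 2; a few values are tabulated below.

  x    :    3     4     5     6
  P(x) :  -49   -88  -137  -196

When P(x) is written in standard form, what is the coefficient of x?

First differences: -39, -49, -59. Second differences: -10, -10.
Level-2 differences are constant, so P has degree 2.
Fitting a degree-2 polynomial gives P(x) = -5x² - 4x + 8.
The coefficient of x is -4.

-4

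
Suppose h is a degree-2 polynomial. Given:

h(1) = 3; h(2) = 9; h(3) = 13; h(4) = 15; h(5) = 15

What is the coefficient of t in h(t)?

First differences: 6, 4, 2, 0. Second differences: -2, -2, -2.
Level-2 differences are constant, so h has degree 2.
Fitting a degree-2 polynomial gives h(t) = -t² + 9t - 5.
The coefficient of t is 9.

9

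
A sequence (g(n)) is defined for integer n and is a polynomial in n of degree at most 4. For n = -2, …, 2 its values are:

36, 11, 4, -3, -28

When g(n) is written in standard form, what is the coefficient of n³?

First differences: -25, -7, -7, -25. Second differences: 18, 0, -18. Third differences: -18, -18.
Level-3 differences are constant, so g has degree 3.
Fitting a degree-3 polynomial gives g(n) = -3n³ - 4n + 4.
The coefficient of n³ is -3.

-3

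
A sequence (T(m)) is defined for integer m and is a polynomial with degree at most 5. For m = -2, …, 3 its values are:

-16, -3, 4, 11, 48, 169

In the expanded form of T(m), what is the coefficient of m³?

First differences: 13, 7, 7, 37, 121. Second differences: -6, 0, 30, 84. Third differences: 6, 30, 54. Fourth differences: 24, 24.
Level-4 differences are constant, so T has degree 4.
Fitting a degree-4 polynomial gives T(m) = m^4 + 3m³ - m² + 4m + 4.
The coefficient of m³ is 3.

3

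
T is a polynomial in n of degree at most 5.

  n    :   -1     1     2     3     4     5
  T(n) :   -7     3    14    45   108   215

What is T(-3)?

-81

Write T(n) = an^5 + bn^4 + cn³ + dn² + en + p; the 6 given values yield a linear system in the 6 coefficients.
Solving, the top 2 coefficients vanish, and T(n) = 2n³ - 2n² + 3n.
Then T(-3) = -81.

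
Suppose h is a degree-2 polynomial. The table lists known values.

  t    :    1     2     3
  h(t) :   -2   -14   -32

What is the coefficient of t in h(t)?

Write h(t) = at² + bt + c; the 3 given values yield a linear system in the 3 coefficients.
Solving, h(t) = -3t² - 3t + 4.
The coefficient of t is -3.

-3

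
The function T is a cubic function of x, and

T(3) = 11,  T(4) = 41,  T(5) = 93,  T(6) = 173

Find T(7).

287

Write T(x) = ax³ + bx² + cx + d; the 4 given values yield a linear system in the 4 coefficients.
Solving, T(x) = x³ - x² - 7.
Then T(7) = 287.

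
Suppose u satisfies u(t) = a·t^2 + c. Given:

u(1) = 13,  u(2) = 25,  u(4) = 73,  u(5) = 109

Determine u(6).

From u(1) = 13 and u(2) = 25: 1a + c = 13 and 4a + c = 25.
Subtracting: 3a = 12, so a = 4; then c = 13 − 4·1 = 9.
So u(t) = 4t² + 9, and u(6) = 153.

153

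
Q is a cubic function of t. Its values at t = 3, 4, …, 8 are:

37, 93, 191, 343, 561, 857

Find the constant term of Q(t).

Write Q(t) = at³ + bt² + ct + d; the 6 given values yield a linear system in the 4 coefficients.
Solving, Q(t) = 2t³ - 3t² + 3t + 1.
The constant term is Q(0) = 1.

1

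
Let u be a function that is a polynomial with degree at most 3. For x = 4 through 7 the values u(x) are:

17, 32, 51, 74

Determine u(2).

-1

First differences: 15, 19, 23. Second differences: 4, 4.
Level-2 differences are constant, so u has degree 2.
Fitting a degree-2 polynomial gives u(x) = 2x² - 3x - 3.
Then u(2) = -1.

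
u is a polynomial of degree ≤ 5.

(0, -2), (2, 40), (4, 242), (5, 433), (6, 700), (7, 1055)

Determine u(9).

2077

Write u(x) = ax^5 + bx^4 + cx³ + dx² + ex + p; the 6 given values yield a linear system in the 6 coefficients.
Solving, the top 2 coefficients vanish, and u(x) = 2x³ + 8x² - 3x - 2.
Then u(9) = 2077.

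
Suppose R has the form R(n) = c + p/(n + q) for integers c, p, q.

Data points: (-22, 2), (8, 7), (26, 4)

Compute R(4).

15

(R(n) − c)(n + q) = p for each data point; the three points give a linear system in c and q, then p follows.
Solving: c = 3, q = -2, p = 24, so R(n) = 3 + 24/(n − 2).
Then R(4) = 3 + 24/2 = 15.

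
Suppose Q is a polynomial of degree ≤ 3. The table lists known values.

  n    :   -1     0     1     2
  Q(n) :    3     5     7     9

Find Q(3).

First differences: 2, 2, 2.
Level-1 differences are constant, so Q has degree 1.
Extending the table by one column gives the next first difference 2, so Q(3) = 9 + 2 = 11.

11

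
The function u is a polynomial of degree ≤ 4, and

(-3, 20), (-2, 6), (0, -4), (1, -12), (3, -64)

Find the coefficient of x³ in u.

Write u(x) = ax^4 + bx³ + cx² + dx + e; the 5 given values yield a linear system in the 5 coefficients.
Solving, the leading coefficient vanishes, and u(x) = -x³ - 2x² - 5x - 4.
The coefficient of x³ is -1.

-1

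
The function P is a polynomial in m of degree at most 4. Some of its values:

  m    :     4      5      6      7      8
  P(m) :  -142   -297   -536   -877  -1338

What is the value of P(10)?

First differences: -155, -239, -341, -461. Second differences: -84, -102, -120. Third differences: -18, -18.
Level-3 differences are constant, so P has degree 3.
Fitting a degree-3 polynomial gives P(m) = -3m³ + 3m² + m - 2.
Then P(10) = -2692.

-2692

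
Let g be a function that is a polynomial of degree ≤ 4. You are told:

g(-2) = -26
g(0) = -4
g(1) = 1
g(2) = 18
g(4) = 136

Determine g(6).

Write g(k) = ak^4 + bk³ + ck² + dk + e; the 5 given values yield a linear system in the 5 coefficients.
Solving, the leading coefficient vanishes, and g(k) = 2k³ + 3k - 4.
Then g(6) = 446.

446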